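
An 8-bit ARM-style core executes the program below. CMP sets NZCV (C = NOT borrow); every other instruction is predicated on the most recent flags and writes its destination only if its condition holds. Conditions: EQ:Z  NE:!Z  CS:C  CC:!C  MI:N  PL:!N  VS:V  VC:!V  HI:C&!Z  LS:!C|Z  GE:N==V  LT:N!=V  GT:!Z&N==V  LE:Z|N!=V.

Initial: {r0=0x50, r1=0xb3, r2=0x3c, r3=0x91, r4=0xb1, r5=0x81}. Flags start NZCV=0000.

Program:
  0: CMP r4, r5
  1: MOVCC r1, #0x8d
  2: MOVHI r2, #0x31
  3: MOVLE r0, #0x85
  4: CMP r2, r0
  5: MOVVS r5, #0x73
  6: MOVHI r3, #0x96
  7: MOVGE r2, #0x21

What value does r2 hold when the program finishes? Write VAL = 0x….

0: ✓ CMP  NZCV=0010
1: · MOVCC
2: ✓ MOVHI  r2←0x31
3: · MOVLE
4: ✓ CMP  NZCV=1000
5: · MOVVS
6: · MOVHI
7: · MOVGE

VAL = 0x31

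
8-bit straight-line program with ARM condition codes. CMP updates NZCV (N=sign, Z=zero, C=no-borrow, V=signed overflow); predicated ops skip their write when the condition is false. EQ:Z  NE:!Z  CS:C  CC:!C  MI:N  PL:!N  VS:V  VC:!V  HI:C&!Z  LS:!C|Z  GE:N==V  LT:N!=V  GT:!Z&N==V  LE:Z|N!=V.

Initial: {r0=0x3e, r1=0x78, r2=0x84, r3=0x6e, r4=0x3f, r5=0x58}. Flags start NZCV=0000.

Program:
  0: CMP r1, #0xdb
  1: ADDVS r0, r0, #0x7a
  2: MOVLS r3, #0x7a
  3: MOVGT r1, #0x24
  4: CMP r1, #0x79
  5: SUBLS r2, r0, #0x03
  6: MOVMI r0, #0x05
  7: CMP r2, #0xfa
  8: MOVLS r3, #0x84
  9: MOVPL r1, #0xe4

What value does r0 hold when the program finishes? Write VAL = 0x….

VAL = 0x05

0: ✓ CMP  NZCV=1001
1: ✓ ADDVS  r0←0xb8
2: ✓ MOVLS  r3←0x7a
3: ✓ MOVGT  r1←0x24
4: ✓ CMP  NZCV=1000
5: ✓ SUBLS  r2←0xb5
6: ✓ MOVMI  r0←0x05
7: ✓ CMP  NZCV=1000
8: ✓ MOVLS  r3←0x84
9: · MOVPL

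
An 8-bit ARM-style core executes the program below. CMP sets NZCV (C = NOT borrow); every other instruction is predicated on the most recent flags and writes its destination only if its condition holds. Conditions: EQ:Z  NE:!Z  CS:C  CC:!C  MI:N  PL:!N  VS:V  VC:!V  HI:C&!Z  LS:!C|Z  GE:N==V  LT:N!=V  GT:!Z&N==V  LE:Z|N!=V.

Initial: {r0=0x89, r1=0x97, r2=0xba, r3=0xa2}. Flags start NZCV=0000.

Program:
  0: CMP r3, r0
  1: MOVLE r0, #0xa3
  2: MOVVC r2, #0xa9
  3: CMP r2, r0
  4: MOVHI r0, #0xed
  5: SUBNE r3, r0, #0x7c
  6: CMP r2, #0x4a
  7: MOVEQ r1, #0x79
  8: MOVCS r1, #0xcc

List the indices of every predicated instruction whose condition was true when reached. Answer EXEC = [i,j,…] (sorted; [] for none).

[0] flags=0010 → (cmp)
[1] flags=0010 LE?F → skip
[2] flags=0010 VC?T → r2=0xa9
[3] flags=0010 → (cmp)
[4] flags=0010 HI?T → r0=0xed
[5] flags=0010 NE?T → r3=0x71
[6] flags=0011 → (cmp)
[7] flags=0011 EQ?F → skip
[8] flags=0011 CS?T → r1=0xcc

EXEC = [2,4,5,8]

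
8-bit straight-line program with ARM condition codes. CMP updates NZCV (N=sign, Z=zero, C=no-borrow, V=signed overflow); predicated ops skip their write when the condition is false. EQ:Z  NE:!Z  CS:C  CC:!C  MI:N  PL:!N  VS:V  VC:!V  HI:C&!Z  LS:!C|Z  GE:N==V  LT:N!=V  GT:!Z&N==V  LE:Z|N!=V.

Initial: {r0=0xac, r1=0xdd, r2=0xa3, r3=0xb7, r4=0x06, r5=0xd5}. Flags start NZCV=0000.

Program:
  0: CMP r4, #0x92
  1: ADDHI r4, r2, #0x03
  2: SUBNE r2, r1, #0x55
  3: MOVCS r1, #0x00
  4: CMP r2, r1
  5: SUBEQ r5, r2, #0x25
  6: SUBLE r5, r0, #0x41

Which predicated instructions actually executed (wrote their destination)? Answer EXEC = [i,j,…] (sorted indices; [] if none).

EXEC = [2,6]

0: ✓ CMP  NZCV=0000
1: · ADDHI
2: ✓ SUBNE  r2←0x88
3: · MOVCS
4: ✓ CMP  NZCV=1000
5: · SUBEQ
6: ✓ SUBLE  r5←0x6b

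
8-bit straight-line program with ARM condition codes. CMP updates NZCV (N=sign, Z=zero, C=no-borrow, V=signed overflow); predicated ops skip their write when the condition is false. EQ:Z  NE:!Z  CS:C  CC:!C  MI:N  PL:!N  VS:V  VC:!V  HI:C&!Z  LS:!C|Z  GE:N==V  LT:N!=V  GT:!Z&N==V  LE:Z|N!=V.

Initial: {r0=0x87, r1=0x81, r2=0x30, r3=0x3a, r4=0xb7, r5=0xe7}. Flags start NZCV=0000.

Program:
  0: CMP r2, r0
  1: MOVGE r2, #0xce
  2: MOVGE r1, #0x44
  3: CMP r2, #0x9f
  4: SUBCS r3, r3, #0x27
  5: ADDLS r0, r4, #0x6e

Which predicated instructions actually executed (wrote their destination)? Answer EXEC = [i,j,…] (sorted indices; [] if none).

EXEC = [1,2,4]

[0] flags=1001 → (cmp)
[1] flags=1001 GE?T → r2=0xce
[2] flags=1001 GE?T → r1=0x44
[3] flags=0010 → (cmp)
[4] flags=0010 CS?T → r3=0x13
[5] flags=0010 LS?F → skip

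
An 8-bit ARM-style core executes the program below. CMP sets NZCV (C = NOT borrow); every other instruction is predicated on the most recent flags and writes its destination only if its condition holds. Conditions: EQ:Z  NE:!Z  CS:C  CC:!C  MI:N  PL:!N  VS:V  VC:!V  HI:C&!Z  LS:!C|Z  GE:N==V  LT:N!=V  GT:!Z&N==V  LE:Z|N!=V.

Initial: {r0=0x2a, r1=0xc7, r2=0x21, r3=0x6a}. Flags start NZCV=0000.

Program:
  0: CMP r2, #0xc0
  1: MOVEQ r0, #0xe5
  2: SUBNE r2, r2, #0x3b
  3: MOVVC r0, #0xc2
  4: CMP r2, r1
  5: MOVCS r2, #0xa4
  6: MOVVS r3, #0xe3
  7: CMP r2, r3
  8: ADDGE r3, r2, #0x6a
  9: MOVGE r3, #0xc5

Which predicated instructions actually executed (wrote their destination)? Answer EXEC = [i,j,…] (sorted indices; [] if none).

EXEC = [2,3,5]

[0] flags=0000 → (cmp)
[1] flags=0000 EQ?F → skip
[2] flags=0000 NE?T → r2=0xe6
[3] flags=0000 VC?T → r0=0xc2
[4] flags=0010 → (cmp)
[5] flags=0010 CS?T → r2=0xa4
[6] flags=0010 VS?F → skip
[7] flags=0011 → (cmp)
[8] flags=0011 GE?F → skip
[9] flags=0011 GE?F → skip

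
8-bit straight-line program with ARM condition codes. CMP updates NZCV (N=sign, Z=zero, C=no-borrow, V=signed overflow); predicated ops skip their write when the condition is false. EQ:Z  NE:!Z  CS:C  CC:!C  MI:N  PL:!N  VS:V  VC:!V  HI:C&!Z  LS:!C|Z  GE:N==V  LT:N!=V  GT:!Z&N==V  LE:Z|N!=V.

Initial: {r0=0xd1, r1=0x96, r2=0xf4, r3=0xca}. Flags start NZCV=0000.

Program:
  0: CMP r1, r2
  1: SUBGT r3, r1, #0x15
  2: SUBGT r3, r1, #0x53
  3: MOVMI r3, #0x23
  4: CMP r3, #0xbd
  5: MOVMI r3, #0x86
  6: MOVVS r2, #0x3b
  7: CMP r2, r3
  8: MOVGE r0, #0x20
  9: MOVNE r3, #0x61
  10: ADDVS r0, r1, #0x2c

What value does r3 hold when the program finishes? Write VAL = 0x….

VAL = 0x61

0: ✓ CMP  NZCV=1000
1: · SUBGT
2: · SUBGT
3: ✓ MOVMI  r3←0x23
4: ✓ CMP  NZCV=0000
5: · MOVMI
6: · MOVVS
7: ✓ CMP  NZCV=1010
8: · MOVGE
9: ✓ MOVNE  r3←0x61
10: · ADDVS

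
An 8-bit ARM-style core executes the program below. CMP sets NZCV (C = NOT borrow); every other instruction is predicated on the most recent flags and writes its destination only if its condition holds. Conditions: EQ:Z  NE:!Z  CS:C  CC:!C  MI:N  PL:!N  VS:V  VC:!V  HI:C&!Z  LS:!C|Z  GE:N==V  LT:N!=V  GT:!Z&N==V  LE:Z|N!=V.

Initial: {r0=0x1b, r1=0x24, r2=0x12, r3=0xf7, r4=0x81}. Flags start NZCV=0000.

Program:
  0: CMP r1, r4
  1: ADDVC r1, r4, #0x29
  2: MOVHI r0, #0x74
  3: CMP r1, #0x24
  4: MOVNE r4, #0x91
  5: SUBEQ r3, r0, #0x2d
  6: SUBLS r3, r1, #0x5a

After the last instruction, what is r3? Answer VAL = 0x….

VAL = 0xca

[0] flags=1001 → (cmp)
[1] flags=1001 VC?F → skip
[2] flags=1001 HI?F → skip
[3] flags=0110 → (cmp)
[4] flags=0110 NE?F → skip
[5] flags=0110 EQ?T → r3=0xee
[6] flags=0110 LS?T → r3=0xca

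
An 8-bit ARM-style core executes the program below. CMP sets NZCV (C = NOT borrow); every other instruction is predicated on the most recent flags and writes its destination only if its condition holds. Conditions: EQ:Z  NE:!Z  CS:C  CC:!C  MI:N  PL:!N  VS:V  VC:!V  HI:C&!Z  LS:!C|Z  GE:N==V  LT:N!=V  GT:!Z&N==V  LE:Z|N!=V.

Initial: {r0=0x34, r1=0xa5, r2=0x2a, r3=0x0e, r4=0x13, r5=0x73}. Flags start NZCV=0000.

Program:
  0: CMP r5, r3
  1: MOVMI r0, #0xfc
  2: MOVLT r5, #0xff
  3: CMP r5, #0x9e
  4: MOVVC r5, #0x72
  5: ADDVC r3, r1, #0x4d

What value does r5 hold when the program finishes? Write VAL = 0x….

0: ✓ CMP  NZCV=0010
1: · MOVMI
2: · MOVLT
3: ✓ CMP  NZCV=1001
4: · MOVVC
5: · ADDVC

VAL = 0x73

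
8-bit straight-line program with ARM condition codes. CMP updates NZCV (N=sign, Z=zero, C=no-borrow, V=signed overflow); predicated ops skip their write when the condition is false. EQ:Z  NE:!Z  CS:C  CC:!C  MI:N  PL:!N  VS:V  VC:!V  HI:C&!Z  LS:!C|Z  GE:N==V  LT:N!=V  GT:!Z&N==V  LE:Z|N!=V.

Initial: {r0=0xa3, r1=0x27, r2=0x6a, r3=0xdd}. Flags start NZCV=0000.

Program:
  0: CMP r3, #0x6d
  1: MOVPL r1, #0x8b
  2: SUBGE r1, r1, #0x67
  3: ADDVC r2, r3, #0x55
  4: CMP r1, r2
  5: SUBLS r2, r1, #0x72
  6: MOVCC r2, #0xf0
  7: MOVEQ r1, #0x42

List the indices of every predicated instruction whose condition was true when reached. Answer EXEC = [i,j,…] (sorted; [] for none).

EXEC = [1]

0: ✓ CMP  NZCV=0011
1: ✓ MOVPL  r1←0x8b
2: · SUBGE
3: · ADDVC
4: ✓ CMP  NZCV=0011
5: · SUBLS
6: · MOVCC
7: · MOVEQ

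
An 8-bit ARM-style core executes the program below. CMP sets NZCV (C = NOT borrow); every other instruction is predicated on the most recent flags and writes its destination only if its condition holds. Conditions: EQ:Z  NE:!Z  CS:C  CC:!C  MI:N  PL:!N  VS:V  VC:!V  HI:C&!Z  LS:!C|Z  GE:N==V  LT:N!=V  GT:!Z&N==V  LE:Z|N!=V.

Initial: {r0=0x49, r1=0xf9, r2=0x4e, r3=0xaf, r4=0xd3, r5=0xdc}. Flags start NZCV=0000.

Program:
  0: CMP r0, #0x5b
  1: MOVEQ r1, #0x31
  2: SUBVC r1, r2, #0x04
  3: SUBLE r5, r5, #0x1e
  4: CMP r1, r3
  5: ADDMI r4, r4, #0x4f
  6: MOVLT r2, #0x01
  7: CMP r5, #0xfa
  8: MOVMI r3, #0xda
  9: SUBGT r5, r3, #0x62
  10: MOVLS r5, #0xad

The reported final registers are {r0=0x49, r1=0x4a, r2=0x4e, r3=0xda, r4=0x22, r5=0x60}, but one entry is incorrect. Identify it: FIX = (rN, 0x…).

FIX = (r5, 0xad)

0: ✓ CMP  NZCV=1000
1: · MOVEQ
2: ✓ SUBVC  r1←0x4a
3: ✓ SUBLE  r5←0xbe
4: ✓ CMP  NZCV=1001
5: ✓ ADDMI  r4←0x22
6: · MOVLT
7: ✓ CMP  NZCV=1000
8: ✓ MOVMI  r3←0xda
9: · SUBGT
10: ✓ MOVLS  r5←0xad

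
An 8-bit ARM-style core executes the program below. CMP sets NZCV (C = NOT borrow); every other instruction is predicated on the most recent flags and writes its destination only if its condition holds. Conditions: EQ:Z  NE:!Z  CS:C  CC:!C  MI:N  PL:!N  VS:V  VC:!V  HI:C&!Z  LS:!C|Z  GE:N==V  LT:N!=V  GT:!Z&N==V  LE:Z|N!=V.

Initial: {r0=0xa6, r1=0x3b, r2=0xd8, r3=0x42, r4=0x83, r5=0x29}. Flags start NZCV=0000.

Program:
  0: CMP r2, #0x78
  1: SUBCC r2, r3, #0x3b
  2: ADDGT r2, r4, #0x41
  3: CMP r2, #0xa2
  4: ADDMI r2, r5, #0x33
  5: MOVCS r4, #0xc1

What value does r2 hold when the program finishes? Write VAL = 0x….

VAL = 0xd8

0: ✓ CMP  NZCV=0011
1: · SUBCC
2: · ADDGT
3: ✓ CMP  NZCV=0010
4: · ADDMI
5: ✓ MOVCS  r4←0xc1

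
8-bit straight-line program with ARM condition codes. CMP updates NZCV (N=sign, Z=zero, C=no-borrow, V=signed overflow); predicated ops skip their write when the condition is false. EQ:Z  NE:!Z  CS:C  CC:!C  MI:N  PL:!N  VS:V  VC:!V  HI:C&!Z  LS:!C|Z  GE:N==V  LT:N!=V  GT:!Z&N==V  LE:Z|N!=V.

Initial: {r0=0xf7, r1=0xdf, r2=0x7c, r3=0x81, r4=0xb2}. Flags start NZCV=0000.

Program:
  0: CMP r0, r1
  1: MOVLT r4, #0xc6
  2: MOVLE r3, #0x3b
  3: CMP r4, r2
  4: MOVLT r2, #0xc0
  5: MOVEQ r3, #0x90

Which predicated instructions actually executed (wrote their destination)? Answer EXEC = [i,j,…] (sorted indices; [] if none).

[0] flags=0010 → (cmp)
[1] flags=0010 LT?F → skip
[2] flags=0010 LE?F → skip
[3] flags=0011 → (cmp)
[4] flags=0011 LT?T → r2=0xc0
[5] flags=0011 EQ?F → skip

EXEC = [4]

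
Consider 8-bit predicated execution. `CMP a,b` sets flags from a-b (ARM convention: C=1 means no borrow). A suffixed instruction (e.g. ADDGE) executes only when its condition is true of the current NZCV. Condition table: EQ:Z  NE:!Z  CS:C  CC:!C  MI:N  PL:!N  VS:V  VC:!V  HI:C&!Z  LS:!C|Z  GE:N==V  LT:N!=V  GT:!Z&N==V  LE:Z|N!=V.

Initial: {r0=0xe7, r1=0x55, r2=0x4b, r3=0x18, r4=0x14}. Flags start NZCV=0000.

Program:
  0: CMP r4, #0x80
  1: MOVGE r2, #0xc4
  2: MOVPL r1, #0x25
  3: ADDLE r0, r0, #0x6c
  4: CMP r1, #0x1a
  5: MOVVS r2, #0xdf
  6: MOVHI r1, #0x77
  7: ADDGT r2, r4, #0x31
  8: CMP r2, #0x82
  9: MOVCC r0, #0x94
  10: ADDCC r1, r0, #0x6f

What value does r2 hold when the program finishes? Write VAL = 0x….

VAL = 0x45

0: ✓ CMP  NZCV=1001
1: ✓ MOVGE  r2←0xc4
2: · MOVPL
3: · ADDLE
4: ✓ CMP  NZCV=0010
5: · MOVVS
6: ✓ MOVHI  r1←0x77
7: ✓ ADDGT  r2←0x45
8: ✓ CMP  NZCV=1001
9: ✓ MOVCC  r0←0x94
10: ✓ ADDCC  r1←0x03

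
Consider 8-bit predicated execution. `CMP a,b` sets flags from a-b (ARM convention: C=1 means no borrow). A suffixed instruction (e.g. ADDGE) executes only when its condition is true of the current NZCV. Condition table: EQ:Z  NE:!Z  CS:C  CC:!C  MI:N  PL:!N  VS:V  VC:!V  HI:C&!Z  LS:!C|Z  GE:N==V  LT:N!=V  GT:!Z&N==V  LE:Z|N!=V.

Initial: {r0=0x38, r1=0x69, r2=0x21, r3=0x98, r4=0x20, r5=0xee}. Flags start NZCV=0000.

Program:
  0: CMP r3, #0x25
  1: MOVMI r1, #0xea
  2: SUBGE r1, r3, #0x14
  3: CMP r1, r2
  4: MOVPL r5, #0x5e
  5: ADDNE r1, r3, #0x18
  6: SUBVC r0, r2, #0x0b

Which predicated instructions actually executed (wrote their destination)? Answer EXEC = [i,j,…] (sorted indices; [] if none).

[0] flags=0011 → (cmp)
[1] flags=0011 MI?F → skip
[2] flags=0011 GE?F → skip
[3] flags=0010 → (cmp)
[4] flags=0010 PL?T → r5=0x5e
[5] flags=0010 NE?T → r1=0xb0
[6] flags=0010 VC?T → r0=0x16

EXEC = [4,5,6]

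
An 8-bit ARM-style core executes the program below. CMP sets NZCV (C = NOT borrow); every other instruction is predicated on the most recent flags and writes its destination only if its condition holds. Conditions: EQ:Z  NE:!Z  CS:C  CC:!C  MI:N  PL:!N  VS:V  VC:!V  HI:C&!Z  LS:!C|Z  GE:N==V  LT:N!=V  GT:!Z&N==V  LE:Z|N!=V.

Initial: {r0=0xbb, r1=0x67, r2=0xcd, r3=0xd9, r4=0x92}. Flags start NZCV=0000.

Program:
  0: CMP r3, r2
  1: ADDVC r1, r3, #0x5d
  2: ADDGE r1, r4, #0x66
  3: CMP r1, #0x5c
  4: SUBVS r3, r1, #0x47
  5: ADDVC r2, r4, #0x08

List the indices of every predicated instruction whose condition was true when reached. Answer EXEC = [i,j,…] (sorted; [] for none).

EXEC = [1,2,5]

0: ✓ CMP  NZCV=0010
1: ✓ ADDVC  r1←0x36
2: ✓ ADDGE  r1←0xf8
3: ✓ CMP  NZCV=1010
4: · SUBVS
5: ✓ ADDVC  r2←0x9a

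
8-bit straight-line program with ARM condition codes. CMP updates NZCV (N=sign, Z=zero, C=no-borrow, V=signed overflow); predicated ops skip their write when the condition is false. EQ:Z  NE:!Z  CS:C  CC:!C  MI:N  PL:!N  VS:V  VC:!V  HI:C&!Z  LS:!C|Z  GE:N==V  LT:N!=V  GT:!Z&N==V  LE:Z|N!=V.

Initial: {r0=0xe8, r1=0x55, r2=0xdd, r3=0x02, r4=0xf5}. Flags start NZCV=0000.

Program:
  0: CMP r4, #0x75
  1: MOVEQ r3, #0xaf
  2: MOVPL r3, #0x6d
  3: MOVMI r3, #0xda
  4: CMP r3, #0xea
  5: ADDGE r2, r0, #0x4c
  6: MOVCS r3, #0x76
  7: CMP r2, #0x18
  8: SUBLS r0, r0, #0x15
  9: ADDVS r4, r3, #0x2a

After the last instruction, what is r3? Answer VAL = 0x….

VAL = 0xda

[0] flags=1010 → (cmp)
[1] flags=1010 EQ?F → skip
[2] flags=1010 PL?F → skip
[3] flags=1010 MI?T → r3=0xda
[4] flags=1000 → (cmp)
[5] flags=1000 GE?F → skip
[6] flags=1000 CS?F → skip
[7] flags=1010 → (cmp)
[8] flags=1010 LS?F → skip
[9] flags=1010 VS?F → skip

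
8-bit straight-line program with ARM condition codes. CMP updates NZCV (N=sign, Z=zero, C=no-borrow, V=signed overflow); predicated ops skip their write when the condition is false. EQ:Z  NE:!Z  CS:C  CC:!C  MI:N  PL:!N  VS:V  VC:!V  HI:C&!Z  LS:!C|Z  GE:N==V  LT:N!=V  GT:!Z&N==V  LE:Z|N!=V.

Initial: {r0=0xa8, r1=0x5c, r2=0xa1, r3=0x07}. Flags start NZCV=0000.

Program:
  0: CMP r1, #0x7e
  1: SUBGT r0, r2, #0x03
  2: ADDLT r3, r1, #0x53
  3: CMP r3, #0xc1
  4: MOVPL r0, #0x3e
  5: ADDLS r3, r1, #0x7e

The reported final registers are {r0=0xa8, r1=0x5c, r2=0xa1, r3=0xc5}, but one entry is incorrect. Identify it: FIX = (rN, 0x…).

[0] flags=1000 → (cmp)
[1] flags=1000 GT?F → skip
[2] flags=1000 LT?T → r3=0xaf
[3] flags=1000 → (cmp)
[4] flags=1000 PL?F → skip
[5] flags=1000 LS?T → r3=0xda

FIX = (r3, 0xda)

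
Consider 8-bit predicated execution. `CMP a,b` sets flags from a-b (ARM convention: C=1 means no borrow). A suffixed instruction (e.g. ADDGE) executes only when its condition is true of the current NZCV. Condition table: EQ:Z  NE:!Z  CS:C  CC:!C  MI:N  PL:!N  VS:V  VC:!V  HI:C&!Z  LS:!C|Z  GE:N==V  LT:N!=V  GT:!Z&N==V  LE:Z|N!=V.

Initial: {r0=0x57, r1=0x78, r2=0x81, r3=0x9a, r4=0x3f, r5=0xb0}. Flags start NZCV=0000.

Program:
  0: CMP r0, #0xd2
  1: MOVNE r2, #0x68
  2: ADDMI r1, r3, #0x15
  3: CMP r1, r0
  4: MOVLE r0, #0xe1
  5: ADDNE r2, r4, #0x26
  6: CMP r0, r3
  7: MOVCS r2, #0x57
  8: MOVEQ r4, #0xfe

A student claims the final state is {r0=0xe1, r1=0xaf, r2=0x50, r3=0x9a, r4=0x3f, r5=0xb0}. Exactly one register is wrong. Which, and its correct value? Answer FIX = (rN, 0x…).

FIX = (r2, 0x57)

0: ✓ CMP  NZCV=1001
1: ✓ MOVNE  r2←0x68
2: ✓ ADDMI  r1←0xaf
3: ✓ CMP  NZCV=0011
4: ✓ MOVLE  r0←0xe1
5: ✓ ADDNE  r2←0x65
6: ✓ CMP  NZCV=0010
7: ✓ MOVCS  r2←0x57
8: · MOVEQ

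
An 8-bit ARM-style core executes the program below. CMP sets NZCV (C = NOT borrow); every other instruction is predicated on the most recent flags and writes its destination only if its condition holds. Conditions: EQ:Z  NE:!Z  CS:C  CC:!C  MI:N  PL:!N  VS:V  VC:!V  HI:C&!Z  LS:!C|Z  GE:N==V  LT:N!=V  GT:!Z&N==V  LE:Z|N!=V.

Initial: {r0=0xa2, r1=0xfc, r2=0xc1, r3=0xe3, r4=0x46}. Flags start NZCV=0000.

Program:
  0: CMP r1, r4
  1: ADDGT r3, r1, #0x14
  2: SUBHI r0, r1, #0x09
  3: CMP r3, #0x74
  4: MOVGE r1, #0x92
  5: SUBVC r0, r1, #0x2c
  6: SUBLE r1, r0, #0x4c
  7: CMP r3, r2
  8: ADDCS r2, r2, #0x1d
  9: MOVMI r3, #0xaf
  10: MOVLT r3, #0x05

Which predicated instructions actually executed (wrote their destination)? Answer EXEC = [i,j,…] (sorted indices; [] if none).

[0] flags=1010 → (cmp)
[1] flags=1010 GT?F → skip
[2] flags=1010 HI?T → r0=0xf3
[3] flags=0011 → (cmp)
[4] flags=0011 GE?F → skip
[5] flags=0011 VC?F → skip
[6] flags=0011 LE?T → r1=0xa7
[7] flags=0010 → (cmp)
[8] flags=0010 CS?T → r2=0xde
[9] flags=0010 MI?F → skip
[10] flags=0010 LT?F → skip

EXEC = [2,6,8]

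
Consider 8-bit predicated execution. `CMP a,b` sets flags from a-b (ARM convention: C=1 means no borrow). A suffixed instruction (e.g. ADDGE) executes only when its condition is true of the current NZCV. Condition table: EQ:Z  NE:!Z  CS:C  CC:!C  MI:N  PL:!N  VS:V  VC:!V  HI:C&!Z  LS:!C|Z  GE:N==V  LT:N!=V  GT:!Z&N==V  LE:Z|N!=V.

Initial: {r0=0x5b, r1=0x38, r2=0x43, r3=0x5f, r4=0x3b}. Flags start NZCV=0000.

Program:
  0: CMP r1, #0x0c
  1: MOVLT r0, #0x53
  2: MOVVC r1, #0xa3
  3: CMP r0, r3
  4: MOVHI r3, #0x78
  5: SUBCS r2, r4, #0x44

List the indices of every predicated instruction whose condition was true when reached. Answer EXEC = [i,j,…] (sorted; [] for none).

0: ✓ CMP  NZCV=0010
1: · MOVLT
2: ✓ MOVVC  r1←0xa3
3: ✓ CMP  NZCV=1000
4: · MOVHI
5: · SUBCS

EXEC = [2]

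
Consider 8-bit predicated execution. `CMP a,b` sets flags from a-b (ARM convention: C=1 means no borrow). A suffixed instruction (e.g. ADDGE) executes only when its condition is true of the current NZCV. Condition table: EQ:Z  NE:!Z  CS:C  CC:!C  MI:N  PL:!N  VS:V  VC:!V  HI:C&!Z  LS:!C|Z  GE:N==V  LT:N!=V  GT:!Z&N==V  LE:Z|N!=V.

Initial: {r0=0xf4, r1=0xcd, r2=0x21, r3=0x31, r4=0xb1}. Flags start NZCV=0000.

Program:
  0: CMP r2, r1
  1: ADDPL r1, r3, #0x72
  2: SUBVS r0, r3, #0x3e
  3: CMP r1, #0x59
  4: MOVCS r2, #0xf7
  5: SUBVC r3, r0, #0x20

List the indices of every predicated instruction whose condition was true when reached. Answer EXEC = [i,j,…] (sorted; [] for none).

[0] flags=0000 → (cmp)
[1] flags=0000 PL?T → r1=0xa3
[2] flags=0000 VS?F → skip
[3] flags=0011 → (cmp)
[4] flags=0011 CS?T → r2=0xf7
[5] flags=0011 VC?F → skip

EXEC = [1,4]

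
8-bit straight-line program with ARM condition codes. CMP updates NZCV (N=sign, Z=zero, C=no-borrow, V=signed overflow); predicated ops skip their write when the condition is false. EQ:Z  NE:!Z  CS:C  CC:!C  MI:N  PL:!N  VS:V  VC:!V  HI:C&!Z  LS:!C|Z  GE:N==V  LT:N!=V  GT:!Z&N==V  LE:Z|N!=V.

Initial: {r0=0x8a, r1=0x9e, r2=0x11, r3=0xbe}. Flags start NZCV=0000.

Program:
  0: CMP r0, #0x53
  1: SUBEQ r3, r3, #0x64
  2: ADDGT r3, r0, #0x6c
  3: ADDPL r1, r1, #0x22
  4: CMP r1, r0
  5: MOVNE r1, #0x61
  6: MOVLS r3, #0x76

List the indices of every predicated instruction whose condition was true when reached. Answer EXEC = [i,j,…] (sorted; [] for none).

[0] flags=0011 → (cmp)
[1] flags=0011 EQ?F → skip
[2] flags=0011 GT?F → skip
[3] flags=0011 PL?T → r1=0xc0
[4] flags=0010 → (cmp)
[5] flags=0010 NE?T → r1=0x61
[6] flags=0010 LS?F → skip

EXEC = [3,5]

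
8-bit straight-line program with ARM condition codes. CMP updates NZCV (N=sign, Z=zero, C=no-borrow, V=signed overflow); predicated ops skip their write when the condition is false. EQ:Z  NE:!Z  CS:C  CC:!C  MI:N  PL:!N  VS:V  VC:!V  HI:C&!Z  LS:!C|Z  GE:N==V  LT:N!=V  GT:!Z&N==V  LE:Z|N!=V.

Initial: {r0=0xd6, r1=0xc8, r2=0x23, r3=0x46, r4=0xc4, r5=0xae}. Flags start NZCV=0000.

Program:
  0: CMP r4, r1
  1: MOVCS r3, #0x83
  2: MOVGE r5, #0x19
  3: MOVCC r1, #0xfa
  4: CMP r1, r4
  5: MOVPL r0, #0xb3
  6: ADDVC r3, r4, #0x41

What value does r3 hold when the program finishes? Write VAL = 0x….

0: ✓ CMP  NZCV=1000
1: · MOVCS
2: · MOVGE
3: ✓ MOVCC  r1←0xfa
4: ✓ CMP  NZCV=0010
5: ✓ MOVPL  r0←0xb3
6: ✓ ADDVC  r3←0x05

VAL = 0x05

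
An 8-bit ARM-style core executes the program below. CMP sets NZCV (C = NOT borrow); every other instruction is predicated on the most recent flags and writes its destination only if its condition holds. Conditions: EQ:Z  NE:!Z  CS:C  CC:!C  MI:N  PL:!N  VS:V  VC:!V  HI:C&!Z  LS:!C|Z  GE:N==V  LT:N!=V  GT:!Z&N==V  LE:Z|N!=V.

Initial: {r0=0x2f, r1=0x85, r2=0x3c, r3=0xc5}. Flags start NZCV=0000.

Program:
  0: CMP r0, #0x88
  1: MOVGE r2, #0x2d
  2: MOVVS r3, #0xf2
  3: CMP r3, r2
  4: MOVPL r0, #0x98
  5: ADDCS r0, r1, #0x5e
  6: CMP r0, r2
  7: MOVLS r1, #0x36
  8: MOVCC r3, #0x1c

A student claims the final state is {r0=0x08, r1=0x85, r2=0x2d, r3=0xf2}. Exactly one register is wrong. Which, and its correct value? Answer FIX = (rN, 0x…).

[0] flags=1001 → (cmp)
[1] flags=1001 GE?T → r2=0x2d
[2] flags=1001 VS?T → r3=0xf2
[3] flags=1010 → (cmp)
[4] flags=1010 PL?F → skip
[5] flags=1010 CS?T → r0=0xe3
[6] flags=1010 → (cmp)
[7] flags=1010 LS?F → skip
[8] flags=1010 CC?F → skip

FIX = (r0, 0xe3)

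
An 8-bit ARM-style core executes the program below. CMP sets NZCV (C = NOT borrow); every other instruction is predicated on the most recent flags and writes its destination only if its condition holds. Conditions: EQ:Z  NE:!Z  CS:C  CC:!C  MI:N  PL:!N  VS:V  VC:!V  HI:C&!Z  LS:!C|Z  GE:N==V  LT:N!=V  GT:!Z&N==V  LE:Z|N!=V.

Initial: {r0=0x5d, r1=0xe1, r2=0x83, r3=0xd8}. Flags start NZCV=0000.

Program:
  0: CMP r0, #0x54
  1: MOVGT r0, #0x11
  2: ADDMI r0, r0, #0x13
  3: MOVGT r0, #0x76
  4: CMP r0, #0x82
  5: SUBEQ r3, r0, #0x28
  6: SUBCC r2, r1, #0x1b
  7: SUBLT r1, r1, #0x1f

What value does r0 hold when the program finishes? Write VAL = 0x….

VAL = 0x76

[0] flags=0010 → (cmp)
[1] flags=0010 GT?T → r0=0x11
[2] flags=0010 MI?F → skip
[3] flags=0010 GT?T → r0=0x76
[4] flags=1001 → (cmp)
[5] flags=1001 EQ?F → skip
[6] flags=1001 CC?T → r2=0xc6
[7] flags=1001 LT?F → skip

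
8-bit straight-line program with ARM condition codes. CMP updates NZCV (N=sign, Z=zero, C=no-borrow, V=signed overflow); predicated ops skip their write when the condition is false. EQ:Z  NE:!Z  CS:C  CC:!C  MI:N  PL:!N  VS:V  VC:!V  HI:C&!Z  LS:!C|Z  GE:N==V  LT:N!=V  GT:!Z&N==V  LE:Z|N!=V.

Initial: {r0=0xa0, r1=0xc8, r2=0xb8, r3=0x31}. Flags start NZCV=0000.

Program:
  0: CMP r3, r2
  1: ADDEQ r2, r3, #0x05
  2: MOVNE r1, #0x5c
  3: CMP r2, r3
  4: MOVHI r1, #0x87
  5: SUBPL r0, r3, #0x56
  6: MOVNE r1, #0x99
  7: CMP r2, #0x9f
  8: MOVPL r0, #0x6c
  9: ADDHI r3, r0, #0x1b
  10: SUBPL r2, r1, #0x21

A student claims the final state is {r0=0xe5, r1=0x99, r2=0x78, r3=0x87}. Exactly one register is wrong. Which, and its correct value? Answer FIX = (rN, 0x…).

0: ✓ CMP  NZCV=0000
1: · ADDEQ
2: ✓ MOVNE  r1←0x5c
3: ✓ CMP  NZCV=1010
4: ✓ MOVHI  r1←0x87
5: · SUBPL
6: ✓ MOVNE  r1←0x99
7: ✓ CMP  NZCV=0010
8: ✓ MOVPL  r0←0x6c
9: ✓ ADDHI  r3←0x87
10: ✓ SUBPL  r2←0x78

FIX = (r0, 0x6c)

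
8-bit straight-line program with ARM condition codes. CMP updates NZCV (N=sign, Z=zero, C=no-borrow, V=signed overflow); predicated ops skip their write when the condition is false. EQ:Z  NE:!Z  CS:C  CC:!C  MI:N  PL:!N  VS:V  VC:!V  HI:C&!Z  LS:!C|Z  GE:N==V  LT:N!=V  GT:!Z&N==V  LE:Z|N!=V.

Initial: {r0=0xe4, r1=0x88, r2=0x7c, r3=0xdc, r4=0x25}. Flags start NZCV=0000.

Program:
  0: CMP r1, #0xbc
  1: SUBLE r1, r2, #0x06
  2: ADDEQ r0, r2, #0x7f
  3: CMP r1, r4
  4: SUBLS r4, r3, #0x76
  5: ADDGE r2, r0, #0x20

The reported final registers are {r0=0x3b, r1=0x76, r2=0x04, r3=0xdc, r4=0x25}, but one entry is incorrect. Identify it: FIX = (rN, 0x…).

[0] flags=1000 → (cmp)
[1] flags=1000 LE?T → r1=0x76
[2] flags=1000 EQ?F → skip
[3] flags=0010 → (cmp)
[4] flags=0010 LS?F → skip
[5] flags=0010 GE?T → r2=0x04

FIX = (r0, 0xe4)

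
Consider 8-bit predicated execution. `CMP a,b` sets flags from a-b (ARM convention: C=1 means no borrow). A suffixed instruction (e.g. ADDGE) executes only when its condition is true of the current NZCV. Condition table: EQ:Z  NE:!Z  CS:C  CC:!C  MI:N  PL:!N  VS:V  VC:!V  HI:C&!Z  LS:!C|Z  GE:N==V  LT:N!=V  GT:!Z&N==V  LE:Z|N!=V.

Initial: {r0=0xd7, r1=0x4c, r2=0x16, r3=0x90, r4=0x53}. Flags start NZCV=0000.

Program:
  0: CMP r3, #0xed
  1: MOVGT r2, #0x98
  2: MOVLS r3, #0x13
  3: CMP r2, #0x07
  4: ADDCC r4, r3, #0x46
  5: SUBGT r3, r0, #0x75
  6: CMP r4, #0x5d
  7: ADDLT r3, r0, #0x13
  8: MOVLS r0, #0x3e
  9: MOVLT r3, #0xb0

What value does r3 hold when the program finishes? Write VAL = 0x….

[0] flags=1000 → (cmp)
[1] flags=1000 GT?F → skip
[2] flags=1000 LS?T → r3=0x13
[3] flags=0010 → (cmp)
[4] flags=0010 CC?F → skip
[5] flags=0010 GT?T → r3=0x62
[6] flags=1000 → (cmp)
[7] flags=1000 LT?T → r3=0xea
[8] flags=1000 LS?T → r0=0x3e
[9] flags=1000 LT?T → r3=0xb0

VAL = 0xb0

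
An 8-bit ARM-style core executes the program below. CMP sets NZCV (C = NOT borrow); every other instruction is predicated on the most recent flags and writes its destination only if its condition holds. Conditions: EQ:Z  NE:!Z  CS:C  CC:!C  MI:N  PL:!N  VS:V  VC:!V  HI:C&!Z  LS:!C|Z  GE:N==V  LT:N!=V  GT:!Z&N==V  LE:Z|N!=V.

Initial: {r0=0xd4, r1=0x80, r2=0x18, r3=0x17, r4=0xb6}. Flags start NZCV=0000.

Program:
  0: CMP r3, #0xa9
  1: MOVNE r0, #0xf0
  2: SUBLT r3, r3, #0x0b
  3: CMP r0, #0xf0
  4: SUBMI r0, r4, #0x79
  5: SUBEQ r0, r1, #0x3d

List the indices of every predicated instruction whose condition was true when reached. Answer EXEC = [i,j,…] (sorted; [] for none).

EXEC = [1,5]

[0] flags=0000 → (cmp)
[1] flags=0000 NE?T → r0=0xf0
[2] flags=0000 LT?F → skip
[3] flags=0110 → (cmp)
[4] flags=0110 MI?F → skip
[5] flags=0110 EQ?T → r0=0x43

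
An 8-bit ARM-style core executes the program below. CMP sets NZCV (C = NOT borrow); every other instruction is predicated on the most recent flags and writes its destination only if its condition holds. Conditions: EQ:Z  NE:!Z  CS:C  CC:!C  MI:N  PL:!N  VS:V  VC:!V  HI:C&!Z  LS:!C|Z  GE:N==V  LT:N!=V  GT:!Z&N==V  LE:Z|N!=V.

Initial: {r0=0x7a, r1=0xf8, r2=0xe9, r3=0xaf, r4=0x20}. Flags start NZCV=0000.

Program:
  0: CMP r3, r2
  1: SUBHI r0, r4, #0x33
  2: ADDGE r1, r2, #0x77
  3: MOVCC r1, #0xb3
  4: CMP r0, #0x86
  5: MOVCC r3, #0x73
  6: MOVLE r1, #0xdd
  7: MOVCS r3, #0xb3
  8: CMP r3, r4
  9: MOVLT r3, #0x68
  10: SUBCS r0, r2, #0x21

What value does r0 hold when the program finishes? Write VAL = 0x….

0: ✓ CMP  NZCV=1000
1: · SUBHI
2: · ADDGE
3: ✓ MOVCC  r1←0xb3
4: ✓ CMP  NZCV=1001
5: ✓ MOVCC  r3←0x73
6: · MOVLE
7: · MOVCS
8: ✓ CMP  NZCV=0010
9: · MOVLT
10: ✓ SUBCS  r0←0xc8

VAL = 0xc8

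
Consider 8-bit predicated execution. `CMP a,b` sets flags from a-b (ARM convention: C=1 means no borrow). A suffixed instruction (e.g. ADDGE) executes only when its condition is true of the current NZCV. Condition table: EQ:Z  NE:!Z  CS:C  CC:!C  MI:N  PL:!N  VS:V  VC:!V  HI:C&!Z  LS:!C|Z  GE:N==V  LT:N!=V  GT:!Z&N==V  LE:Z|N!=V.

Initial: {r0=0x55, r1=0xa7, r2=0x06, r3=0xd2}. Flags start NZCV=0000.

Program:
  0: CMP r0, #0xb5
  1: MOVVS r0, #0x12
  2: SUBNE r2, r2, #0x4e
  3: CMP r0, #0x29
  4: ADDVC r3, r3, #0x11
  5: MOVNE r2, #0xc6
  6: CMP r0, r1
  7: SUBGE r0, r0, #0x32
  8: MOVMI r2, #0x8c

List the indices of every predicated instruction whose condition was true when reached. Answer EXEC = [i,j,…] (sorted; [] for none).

0: ✓ CMP  NZCV=1001
1: ✓ MOVVS  r0←0x12
2: ✓ SUBNE  r2←0xb8
3: ✓ CMP  NZCV=1000
4: ✓ ADDVC  r3←0xe3
5: ✓ MOVNE  r2←0xc6
6: ✓ CMP  NZCV=0000
7: ✓ SUBGE  r0←0xe0
8: · MOVMI

EXEC = [1,2,4,5,7]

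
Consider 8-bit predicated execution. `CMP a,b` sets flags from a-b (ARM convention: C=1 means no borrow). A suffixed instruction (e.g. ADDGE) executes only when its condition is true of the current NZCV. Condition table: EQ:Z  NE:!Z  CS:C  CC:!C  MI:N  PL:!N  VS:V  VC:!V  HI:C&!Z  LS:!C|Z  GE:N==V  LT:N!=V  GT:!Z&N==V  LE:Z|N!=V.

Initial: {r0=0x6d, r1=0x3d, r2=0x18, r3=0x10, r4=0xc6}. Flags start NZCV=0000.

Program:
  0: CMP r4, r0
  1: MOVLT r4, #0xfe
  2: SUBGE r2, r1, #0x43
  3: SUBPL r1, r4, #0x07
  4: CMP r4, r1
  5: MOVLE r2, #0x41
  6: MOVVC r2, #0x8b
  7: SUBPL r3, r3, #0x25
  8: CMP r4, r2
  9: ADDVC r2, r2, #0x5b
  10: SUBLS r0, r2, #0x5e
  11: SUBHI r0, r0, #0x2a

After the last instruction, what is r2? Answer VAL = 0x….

[0] flags=0011 → (cmp)
[1] flags=0011 LT?T → r4=0xfe
[2] flags=0011 GE?F → skip
[3] flags=0011 PL?T → r1=0xf7
[4] flags=0010 → (cmp)
[5] flags=0010 LE?F → skip
[6] flags=0010 VC?T → r2=0x8b
[7] flags=0010 PL?T → r3=0xeb
[8] flags=0010 → (cmp)
[9] flags=0010 VC?T → r2=0xe6
[10] flags=0010 LS?F → skip
[11] flags=0010 HI?T → r0=0x43

VAL = 0xe6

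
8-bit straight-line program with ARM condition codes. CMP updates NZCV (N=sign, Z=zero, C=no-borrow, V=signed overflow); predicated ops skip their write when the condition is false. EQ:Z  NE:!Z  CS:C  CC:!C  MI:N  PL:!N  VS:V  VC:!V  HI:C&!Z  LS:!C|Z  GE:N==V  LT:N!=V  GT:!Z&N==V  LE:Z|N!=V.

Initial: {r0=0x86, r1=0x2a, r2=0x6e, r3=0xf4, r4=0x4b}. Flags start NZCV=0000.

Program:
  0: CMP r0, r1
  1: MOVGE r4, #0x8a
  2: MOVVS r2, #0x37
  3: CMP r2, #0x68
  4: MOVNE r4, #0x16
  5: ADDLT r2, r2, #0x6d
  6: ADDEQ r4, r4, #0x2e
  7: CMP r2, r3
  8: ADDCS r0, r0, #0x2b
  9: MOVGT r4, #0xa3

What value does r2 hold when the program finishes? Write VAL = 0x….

VAL = 0xa4

0: ✓ CMP  NZCV=0011
1: · MOVGE
2: ✓ MOVVS  r2←0x37
3: ✓ CMP  NZCV=1000
4: ✓ MOVNE  r4←0x16
5: ✓ ADDLT  r2←0xa4
6: · ADDEQ
7: ✓ CMP  NZCV=1000
8: · ADDCS
9: · MOVGT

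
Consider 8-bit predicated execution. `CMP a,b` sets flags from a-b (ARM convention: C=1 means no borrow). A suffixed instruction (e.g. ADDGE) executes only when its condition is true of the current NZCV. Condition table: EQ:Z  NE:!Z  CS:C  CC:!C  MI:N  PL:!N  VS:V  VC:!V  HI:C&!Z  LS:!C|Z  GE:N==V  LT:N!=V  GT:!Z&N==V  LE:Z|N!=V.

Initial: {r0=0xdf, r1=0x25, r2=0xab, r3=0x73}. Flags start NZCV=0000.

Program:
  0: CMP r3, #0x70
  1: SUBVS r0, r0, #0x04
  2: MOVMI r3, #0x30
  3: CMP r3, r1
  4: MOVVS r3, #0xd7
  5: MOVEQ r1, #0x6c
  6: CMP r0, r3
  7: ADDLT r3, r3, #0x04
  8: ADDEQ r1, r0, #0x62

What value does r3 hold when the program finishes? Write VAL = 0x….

VAL = 0x77

0: ✓ CMP  NZCV=0010
1: · SUBVS
2: · MOVMI
3: ✓ CMP  NZCV=0010
4: · MOVVS
5: · MOVEQ
6: ✓ CMP  NZCV=0011
7: ✓ ADDLT  r3←0x77
8: · ADDEQ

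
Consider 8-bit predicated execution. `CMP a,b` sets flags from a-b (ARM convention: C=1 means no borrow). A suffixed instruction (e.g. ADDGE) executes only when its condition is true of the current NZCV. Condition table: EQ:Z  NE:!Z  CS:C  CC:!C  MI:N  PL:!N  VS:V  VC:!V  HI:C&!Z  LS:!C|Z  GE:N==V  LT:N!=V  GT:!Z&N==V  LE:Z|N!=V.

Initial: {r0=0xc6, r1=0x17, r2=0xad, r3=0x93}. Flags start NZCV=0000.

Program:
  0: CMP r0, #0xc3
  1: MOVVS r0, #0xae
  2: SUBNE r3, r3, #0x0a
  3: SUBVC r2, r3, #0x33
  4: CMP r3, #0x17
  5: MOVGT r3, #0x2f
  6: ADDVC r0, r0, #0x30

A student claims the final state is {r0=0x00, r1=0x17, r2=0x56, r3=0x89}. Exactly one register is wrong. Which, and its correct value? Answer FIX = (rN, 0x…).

FIX = (r0, 0xc6)

0: ✓ CMP  NZCV=0010
1: · MOVVS
2: ✓ SUBNE  r3←0x89
3: ✓ SUBVC  r2←0x56
4: ✓ CMP  NZCV=0011
5: · MOVGT
6: · ADDVC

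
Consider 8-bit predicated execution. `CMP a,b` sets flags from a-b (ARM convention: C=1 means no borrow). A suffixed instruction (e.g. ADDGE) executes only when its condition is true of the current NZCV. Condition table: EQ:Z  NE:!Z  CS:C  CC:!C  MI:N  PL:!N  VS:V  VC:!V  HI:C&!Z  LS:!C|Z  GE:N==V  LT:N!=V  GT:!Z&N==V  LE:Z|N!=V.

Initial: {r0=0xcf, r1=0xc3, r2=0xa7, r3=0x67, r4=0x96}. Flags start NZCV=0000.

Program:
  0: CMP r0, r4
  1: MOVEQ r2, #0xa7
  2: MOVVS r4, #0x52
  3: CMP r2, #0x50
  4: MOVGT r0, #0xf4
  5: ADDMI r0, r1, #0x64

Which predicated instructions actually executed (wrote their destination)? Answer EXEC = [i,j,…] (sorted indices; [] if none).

EXEC = []

[0] flags=0010 → (cmp)
[1] flags=0010 EQ?F → skip
[2] flags=0010 VS?F → skip
[3] flags=0011 → (cmp)
[4] flags=0011 GT?F → skip
[5] flags=0011 MI?F → skip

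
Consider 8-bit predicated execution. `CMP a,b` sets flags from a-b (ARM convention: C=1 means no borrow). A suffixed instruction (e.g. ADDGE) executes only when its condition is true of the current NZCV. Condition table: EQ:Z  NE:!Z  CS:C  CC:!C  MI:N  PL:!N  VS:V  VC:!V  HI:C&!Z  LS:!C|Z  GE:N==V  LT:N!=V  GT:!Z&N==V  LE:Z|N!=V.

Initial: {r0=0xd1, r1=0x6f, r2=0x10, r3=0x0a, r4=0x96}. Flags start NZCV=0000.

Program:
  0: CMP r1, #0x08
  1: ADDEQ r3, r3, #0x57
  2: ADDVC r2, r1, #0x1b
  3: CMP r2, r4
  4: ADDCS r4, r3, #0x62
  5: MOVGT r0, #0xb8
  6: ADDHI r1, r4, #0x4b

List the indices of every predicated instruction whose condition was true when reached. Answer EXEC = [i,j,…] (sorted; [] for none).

EXEC = [2]

[0] flags=0010 → (cmp)
[1] flags=0010 EQ?F → skip
[2] flags=0010 VC?T → r2=0x8a
[3] flags=1000 → (cmp)
[4] flags=1000 CS?F → skip
[5] flags=1000 GT?F → skip
[6] flags=1000 HI?F → skip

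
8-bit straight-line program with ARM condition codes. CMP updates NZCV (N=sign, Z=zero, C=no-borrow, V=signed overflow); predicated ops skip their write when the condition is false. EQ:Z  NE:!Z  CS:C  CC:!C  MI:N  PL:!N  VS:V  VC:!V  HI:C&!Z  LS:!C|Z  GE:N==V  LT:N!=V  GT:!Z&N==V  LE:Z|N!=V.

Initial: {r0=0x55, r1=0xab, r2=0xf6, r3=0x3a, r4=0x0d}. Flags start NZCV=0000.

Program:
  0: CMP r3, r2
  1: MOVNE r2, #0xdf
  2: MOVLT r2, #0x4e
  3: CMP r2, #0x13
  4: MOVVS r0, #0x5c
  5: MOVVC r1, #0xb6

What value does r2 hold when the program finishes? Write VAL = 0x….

VAL = 0xdf

0: ✓ CMP  NZCV=0000
1: ✓ MOVNE  r2←0xdf
2: · MOVLT
3: ✓ CMP  NZCV=1010
4: · MOVVS
5: ✓ MOVVC  r1←0xb6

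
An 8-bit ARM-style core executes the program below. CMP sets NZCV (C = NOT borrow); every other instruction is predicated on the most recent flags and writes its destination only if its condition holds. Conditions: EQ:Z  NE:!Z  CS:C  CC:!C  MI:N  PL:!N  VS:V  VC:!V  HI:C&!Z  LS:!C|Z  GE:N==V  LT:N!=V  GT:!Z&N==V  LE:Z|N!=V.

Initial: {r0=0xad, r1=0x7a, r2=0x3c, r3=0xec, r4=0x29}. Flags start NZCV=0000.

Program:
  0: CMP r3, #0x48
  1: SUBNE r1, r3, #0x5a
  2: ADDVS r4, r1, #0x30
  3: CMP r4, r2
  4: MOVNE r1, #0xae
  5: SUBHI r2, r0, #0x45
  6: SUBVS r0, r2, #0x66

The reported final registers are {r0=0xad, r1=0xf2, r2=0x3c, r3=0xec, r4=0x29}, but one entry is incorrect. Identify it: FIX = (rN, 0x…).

FIX = (r1, 0xae)

[0] flags=1010 → (cmp)
[1] flags=1010 NE?T → r1=0x92
[2] flags=1010 VS?F → skip
[3] flags=1000 → (cmp)
[4] flags=1000 NE?T → r1=0xae
[5] flags=1000 HI?F → skip
[6] flags=1000 VS?F → skip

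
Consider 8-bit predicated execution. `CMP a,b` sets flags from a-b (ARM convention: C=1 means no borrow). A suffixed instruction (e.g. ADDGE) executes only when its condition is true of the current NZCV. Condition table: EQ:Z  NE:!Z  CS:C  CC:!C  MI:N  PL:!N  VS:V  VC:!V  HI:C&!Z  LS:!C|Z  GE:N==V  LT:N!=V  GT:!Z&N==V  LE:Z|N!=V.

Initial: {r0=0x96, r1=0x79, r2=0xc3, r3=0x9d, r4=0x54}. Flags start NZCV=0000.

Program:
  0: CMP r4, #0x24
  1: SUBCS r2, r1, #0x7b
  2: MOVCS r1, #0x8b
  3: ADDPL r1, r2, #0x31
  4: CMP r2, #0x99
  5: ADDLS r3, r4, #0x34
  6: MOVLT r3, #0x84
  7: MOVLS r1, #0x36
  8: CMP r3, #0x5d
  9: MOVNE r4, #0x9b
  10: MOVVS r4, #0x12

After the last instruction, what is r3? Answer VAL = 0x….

[0] flags=0010 → (cmp)
[1] flags=0010 CS?T → r2=0xfe
[2] flags=0010 CS?T → r1=0x8b
[3] flags=0010 PL?T → r1=0x2f
[4] flags=0010 → (cmp)
[5] flags=0010 LS?F → skip
[6] flags=0010 LT?F → skip
[7] flags=0010 LS?F → skip
[8] flags=0011 → (cmp)
[9] flags=0011 NE?T → r4=0x9b
[10] flags=0011 VS?T → r4=0x12

VAL = 0x9d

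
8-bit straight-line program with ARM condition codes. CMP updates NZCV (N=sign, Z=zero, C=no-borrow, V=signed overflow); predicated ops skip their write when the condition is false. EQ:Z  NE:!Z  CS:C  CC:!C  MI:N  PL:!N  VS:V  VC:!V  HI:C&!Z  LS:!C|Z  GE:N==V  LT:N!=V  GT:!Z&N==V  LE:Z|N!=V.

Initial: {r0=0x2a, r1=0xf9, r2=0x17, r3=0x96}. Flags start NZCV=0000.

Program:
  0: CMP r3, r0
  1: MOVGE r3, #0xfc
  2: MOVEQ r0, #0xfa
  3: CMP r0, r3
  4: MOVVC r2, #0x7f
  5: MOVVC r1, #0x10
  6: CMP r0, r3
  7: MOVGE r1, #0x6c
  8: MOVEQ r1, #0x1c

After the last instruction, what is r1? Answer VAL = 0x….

VAL = 0x6c

[0] flags=0011 → (cmp)
[1] flags=0011 GE?F → skip
[2] flags=0011 EQ?F → skip
[3] flags=1001 → (cmp)
[4] flags=1001 VC?F → skip
[5] flags=1001 VC?F → skip
[6] flags=1001 → (cmp)
[7] flags=1001 GE?T → r1=0x6c
[8] flags=1001 EQ?F → skip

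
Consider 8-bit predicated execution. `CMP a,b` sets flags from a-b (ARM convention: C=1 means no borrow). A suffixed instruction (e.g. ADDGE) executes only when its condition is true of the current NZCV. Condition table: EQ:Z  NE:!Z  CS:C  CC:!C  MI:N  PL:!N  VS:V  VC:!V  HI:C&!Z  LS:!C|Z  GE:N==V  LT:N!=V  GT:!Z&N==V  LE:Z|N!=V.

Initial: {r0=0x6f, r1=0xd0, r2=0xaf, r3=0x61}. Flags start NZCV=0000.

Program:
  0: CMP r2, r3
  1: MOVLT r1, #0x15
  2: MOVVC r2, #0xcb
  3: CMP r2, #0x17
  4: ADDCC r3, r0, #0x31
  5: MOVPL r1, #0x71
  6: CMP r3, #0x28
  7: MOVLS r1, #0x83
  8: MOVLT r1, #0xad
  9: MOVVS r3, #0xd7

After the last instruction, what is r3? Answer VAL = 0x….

VAL = 0x61

0: ✓ CMP  NZCV=0011
1: ✓ MOVLT  r1←0x15
2: · MOVVC
3: ✓ CMP  NZCV=1010
4: · ADDCC
5: · MOVPL
6: ✓ CMP  NZCV=0010
7: · MOVLS
8: · MOVLT
9: · MOVVS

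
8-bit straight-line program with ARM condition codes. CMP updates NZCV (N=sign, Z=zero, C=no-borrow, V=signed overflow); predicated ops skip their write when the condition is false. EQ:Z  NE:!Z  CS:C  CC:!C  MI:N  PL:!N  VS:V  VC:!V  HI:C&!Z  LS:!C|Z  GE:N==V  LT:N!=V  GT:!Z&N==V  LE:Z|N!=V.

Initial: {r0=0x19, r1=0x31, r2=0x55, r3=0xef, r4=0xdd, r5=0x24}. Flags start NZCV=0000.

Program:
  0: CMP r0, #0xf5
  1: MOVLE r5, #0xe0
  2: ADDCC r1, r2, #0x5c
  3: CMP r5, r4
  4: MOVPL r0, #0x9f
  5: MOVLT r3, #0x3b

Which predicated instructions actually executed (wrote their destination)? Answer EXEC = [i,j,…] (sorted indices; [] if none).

EXEC = [2,4]

[0] flags=0000 → (cmp)
[1] flags=0000 LE?F → skip
[2] flags=0000 CC?T → r1=0xb1
[3] flags=0000 → (cmp)
[4] flags=0000 PL?T → r0=0x9f
[5] flags=0000 LT?F → skip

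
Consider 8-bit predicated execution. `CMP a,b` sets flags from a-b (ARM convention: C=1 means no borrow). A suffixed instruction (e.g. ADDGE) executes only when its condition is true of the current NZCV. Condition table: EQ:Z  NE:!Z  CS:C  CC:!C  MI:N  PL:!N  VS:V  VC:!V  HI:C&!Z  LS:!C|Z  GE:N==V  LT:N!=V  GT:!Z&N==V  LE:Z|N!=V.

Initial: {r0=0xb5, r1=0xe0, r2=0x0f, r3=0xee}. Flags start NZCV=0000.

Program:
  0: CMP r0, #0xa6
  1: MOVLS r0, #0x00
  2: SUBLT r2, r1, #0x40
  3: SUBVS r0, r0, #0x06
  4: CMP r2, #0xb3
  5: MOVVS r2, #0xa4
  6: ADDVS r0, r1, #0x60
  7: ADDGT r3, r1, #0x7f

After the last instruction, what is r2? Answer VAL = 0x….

[0] flags=0010 → (cmp)
[1] flags=0010 LS?F → skip
[2] flags=0010 LT?F → skip
[3] flags=0010 VS?F → skip
[4] flags=0000 → (cmp)
[5] flags=0000 VS?F → skip
[6] flags=0000 VS?F → skip
[7] flags=0000 GT?T → r3=0x5f

VAL = 0x0f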